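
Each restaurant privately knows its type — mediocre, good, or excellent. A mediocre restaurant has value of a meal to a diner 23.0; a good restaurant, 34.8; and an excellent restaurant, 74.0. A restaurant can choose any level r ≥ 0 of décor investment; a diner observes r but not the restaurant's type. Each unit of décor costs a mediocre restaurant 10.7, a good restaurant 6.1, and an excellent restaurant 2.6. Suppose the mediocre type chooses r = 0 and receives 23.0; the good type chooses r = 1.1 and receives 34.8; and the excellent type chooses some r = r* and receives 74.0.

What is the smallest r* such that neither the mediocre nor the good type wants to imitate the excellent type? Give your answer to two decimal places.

7.53

Mediocre type (on-path payoff 23.0) won't mimic when 23.0 ≥ 74.0 − 10.7·r*, i.e. r* ≥ 4.77.
Good type (on-path payoff 34.8 − 6.1×1.1 = 28.09) won't mimic when 28.09 ≥ 74.0 − 6.1·r*, i.e. r* ≥ 7.53.
Both must hold, so r* = max(4.77, 7.53) = 7.53. The good type's constraint binds.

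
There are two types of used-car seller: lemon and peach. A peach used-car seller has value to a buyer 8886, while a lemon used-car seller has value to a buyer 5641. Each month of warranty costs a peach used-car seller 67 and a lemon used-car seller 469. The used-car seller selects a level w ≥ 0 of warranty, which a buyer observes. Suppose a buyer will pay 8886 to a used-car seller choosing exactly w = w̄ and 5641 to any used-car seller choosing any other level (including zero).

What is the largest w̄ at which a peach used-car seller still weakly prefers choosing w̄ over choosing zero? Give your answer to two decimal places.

48.43

Choosing w̄ yields the peach type 8886 − 67·w̄; choosing zero yields 5641.
The peach type is indifferent at 8886 − 67·w̄ = 5641, i.e. w̄ = (8886 − 5641) / 67 ≈ 48.43.
For any w̄ above 48.43 the peach type would rather pool at zero, so separation collapses.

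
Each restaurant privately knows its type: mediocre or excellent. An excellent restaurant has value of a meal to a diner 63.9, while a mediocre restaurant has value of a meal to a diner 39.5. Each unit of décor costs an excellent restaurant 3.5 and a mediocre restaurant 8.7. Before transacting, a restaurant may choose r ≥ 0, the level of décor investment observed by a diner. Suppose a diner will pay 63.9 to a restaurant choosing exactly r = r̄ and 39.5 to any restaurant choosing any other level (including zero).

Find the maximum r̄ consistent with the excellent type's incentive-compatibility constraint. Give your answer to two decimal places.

6.97

Choosing r̄ yields the excellent type 63.9 − 3.5·r̄; choosing zero yields 39.5.
The excellent type is indifferent at 63.9 − 3.5·r̄ = 39.5, i.e. r̄ = (63.9 − 39.5) / 3.5 ≈ 6.97.
For any r̄ above 6.97 the excellent type would rather pool at zero, so separation collapses.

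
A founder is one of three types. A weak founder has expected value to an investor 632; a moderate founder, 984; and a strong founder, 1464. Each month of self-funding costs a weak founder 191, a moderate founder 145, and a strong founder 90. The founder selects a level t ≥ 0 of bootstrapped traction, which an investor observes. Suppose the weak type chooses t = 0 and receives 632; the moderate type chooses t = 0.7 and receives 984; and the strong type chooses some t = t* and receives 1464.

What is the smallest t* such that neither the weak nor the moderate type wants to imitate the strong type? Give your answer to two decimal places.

Weak type (on-path payoff 632) won't mimic when 632 ≥ 1464 − 191·t*, i.e. t* ≥ 4.36.
Moderate type (on-path payoff 984 − 145×0.7 = 882.5) won't mimic when 882.5 ≥ 1464 − 145·t*, i.e. t* ≥ 4.01.
Both must hold, so t* = max(4.36, 4.01) = 4.36. The weak type's constraint binds.

4.36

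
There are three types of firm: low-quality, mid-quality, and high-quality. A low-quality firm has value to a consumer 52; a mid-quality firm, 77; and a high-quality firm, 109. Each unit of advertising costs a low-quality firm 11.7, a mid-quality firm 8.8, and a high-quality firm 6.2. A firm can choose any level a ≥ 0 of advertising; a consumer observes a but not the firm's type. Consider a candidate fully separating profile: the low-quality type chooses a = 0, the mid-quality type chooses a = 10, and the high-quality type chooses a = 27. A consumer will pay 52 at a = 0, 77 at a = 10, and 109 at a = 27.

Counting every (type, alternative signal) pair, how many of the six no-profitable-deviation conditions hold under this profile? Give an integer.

High-quality (own payoff 109 − 6.2×27 = -58.4): to a=0 gives 52 → profitable ✗; to a=10 gives 77 − 6.2×10 = 15 → profitable ✗.
Low-quality (own payoff 52): to a=10 gives 77 − 11.7×10 = -40 → no gain ✓; to a=27 gives 109 − 11.7×27 = -206.9 → no gain ✓.
Mid-quality (own payoff 77 − 8.8×10 = -11): to a=0 gives 52 → profitable ✗; to a=27 gives 109 − 8.8×27 = -128.6 → no gain ✓.
3 of the 6 constraints hold; not an equilibrium.

3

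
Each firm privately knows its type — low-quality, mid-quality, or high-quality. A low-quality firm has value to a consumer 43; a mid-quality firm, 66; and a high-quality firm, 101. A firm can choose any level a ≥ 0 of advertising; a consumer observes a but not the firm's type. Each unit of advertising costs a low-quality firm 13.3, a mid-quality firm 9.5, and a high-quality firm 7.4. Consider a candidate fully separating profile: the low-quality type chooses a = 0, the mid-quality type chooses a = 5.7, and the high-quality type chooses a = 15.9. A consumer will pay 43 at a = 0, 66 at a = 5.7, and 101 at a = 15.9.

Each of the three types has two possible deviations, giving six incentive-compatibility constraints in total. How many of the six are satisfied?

High-quality (own payoff 101 − 7.4×15.9 = -16.66): to a=0 gives 43 → profitable ✗; to a=5.7 gives 66 − 7.4×5.7 = 23.82 → profitable ✗.
Low-quality (own payoff 43): to a=5.7 gives 66 − 13.3×5.7 = -9.81 → no gain ✓; to a=15.9 gives 101 − 13.3×15.9 = -110.47 → no gain ✓.
Mid-quality (own payoff 66 − 9.5×5.7 = 11.85): to a=0 gives 43 → profitable ✗; to a=15.9 gives 101 − 9.5×15.9 = -50.05 → no gain ✓.
3 of the 6 constraints hold; not an equilibrium.

3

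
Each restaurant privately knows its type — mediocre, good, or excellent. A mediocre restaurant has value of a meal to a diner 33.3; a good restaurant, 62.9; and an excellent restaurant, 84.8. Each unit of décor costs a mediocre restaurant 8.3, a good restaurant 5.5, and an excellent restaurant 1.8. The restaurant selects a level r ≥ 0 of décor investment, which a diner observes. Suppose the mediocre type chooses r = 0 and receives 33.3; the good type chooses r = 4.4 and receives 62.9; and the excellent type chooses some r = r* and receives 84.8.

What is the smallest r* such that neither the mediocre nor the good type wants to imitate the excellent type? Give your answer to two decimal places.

Mediocre type (on-path payoff 33.3) won't mimic when 33.3 ≥ 84.8 − 8.3·r*, i.e. r* ≥ 6.20.
Good type (on-path payoff 62.9 − 5.5×4.4 = 38.7) won't mimic when 38.7 ≥ 84.8 − 5.5·r*, i.e. r* ≥ 8.38.
Both must hold, so r* = max(6.20, 8.38) = 8.38. The good type's constraint binds.

8.38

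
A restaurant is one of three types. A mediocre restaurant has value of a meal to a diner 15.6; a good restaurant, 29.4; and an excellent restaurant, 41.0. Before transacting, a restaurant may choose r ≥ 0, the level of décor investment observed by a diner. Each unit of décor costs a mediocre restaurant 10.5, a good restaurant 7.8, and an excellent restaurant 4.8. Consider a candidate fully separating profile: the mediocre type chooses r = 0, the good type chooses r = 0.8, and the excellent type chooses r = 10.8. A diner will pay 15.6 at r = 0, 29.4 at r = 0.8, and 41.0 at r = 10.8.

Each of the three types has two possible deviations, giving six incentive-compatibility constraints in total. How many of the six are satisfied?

3

Excellent (own payoff 41.0 − 4.8×10.8 = -10.84): to r=0 gives 15.6 → profitable ✗; to r=0.8 gives 29.4 − 4.8×0.8 = 25.56 → profitable ✗.
Mediocre (own payoff 15.6): to r=0.8 gives 29.4 − 10.5×0.8 = 21 → profitable ✗; to r=10.8 gives 41.0 − 10.5×10.8 = -72.4 → no gain ✓.
Good (own payoff 29.4 − 7.8×0.8 = 23.16): to r=0 gives 15.6 → no gain ✓; to r=10.8 gives 41.0 − 7.8×10.8 = -43.24 → no gain ✓.
3 of the 6 constraints hold; not an equilibrium.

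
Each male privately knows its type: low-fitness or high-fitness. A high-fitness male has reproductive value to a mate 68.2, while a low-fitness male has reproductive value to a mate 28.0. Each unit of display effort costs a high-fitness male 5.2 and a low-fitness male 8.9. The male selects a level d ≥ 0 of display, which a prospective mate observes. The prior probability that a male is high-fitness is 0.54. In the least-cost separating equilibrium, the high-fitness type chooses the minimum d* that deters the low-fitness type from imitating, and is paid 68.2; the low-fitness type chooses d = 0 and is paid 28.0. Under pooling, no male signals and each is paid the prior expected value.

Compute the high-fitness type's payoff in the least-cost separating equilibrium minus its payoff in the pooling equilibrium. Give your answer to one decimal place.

-5.0

Least-cost separating signal: d* solves 28.0 = 68.2 − 8.9·d*, so d* = (68.2 − 28.0)/8.9 ≈ 4.5169.
High-fitness type's separating payoff: 68.2 − 5.2 × d* = 68.2 − 5.2 × (68.2 − 28.0)/8.9 = 68.2 − 209.04/8.9 ≈ 44.712.
Pooling payoff: 0.54 × 68.2 + 0.46 × 28.0 = 49.708.
Difference: 44.712 − 49.708 = -4.996, i.e. -5.0 to one decimal place.
The high-fitness type would prefer the pooling outcome.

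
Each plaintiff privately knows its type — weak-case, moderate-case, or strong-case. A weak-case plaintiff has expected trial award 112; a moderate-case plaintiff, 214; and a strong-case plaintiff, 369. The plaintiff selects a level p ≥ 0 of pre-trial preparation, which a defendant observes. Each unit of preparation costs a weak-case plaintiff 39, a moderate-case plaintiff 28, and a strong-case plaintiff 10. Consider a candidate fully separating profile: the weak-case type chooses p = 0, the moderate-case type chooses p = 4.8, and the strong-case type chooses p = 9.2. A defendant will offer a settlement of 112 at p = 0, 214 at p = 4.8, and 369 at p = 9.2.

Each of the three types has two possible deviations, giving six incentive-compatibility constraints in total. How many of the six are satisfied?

4

Strong-case (own payoff 369 − 10×9.2 = 277): to p=0 gives 112 → no gain ✓; to p=4.8 gives 214 − 10×4.8 = 166 → no gain ✓.
Weak-case (own payoff 112): to p=4.8 gives 214 − 39×4.8 = 26.8 → no gain ✓; to p=9.2 gives 369 − 39×9.2 = 10.2 → no gain ✓.
Moderate-case (own payoff 214 − 28×4.8 = 79.6): to p=0 gives 112 → profitable ✗; to p=9.2 gives 369 − 28×9.2 = 111.4 → profitable ✗.
4 of the 6 constraints hold; not an equilibrium.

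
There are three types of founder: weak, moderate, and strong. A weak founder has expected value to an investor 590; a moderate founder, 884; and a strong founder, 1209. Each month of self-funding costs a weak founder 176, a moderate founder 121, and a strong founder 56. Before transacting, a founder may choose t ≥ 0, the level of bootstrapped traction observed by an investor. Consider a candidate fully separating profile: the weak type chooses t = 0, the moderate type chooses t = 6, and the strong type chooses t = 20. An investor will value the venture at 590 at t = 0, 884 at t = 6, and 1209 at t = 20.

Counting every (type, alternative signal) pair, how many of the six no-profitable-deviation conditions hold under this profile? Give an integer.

3

Weak (own payoff 590): to t=6 gives 884 − 176×6 = -172 → no gain ✓; to t=20 gives 1209 − 176×20 = -2311 → no gain ✓.
Moderate (own payoff 884 − 121×6 = 158): to t=0 gives 590 → profitable ✗; to t=20 gives 1209 − 121×20 = -1211 → no gain ✓.
Strong (own payoff 1209 − 56×20 = 89): to t=0 gives 590 → profitable ✗; to t=6 gives 884 − 56×6 = 548 → profitable ✗.
3 of the 6 constraints hold; not an equilibrium.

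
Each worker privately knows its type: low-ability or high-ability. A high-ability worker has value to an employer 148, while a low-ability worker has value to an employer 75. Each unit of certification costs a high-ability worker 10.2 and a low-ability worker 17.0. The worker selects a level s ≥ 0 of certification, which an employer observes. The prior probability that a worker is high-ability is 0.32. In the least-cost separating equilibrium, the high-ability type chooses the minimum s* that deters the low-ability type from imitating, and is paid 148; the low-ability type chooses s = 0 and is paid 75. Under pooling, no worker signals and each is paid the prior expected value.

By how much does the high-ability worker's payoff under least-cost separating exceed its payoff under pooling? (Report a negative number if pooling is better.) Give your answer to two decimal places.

5.84

Least-cost separating signal: s* solves 75 = 148 − 17.0·s*, so s* = (148 − 75)/17.0 ≈ 4.2941.
High-ability type's separating payoff: 148 − 10.2 × s* = 148 − 10.2 × (148 − 75)/17.0 = 148 − 744.6/17.0 = 104.2.
Pooling payoff: 0.32 × 148 + 0.68 × 75 = 98.36.
Difference: 104.2 − 98.36 = 5.84.
The high-ability type prefers to separate.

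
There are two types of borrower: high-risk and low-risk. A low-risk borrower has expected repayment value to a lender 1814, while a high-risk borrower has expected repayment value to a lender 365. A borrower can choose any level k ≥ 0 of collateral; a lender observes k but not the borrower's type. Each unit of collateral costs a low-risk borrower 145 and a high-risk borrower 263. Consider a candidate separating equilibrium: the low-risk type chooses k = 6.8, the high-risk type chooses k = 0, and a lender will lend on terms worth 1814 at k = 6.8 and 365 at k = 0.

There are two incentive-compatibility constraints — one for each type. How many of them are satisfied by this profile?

Low-risk type: signal → 1814 − 145 × 6.8 = 828; deviate to 0 → 365. IC holds (828 ≥ 365).
High-risk type: stay at 0 → 365; mimic → 1814 − 263 × 6.8 = 25.6. IC holds (365 ≥ 25.6).
2 of 2 constraints hold, so this is a separating equilibrium.

2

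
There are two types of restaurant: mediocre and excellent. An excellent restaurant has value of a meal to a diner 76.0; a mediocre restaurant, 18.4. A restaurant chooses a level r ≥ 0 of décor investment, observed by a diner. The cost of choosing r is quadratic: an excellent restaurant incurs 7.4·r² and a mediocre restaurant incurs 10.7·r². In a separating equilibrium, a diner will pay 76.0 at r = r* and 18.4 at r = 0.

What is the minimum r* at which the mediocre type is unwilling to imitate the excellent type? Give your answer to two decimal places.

2.32

The mediocre type at r = 0 receives 18.4; imitating at r* yields 76.0 − 10.7·r*².
Indifference: 18.4 = 76.0 − 10.7·r*², so r*² = (76.0 − 18.4) / 10.7 ≈ 5.3832.
r* = √5.3832 ≈ 2.32.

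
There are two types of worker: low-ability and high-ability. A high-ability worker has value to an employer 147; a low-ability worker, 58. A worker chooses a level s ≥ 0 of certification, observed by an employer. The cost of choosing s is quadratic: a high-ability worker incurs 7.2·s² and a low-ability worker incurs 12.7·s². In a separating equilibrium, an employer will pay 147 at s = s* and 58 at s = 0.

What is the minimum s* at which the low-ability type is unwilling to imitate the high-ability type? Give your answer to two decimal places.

The low-ability type at s = 0 receives 58; imitating at s* yields 147 − 12.7·s*².
Indifference: 58 = 147 − 12.7·s*², so s*² = (147 − 58) / 12.7 ≈ 7.0079.
s* = √7.0079 ≈ 2.65.

2.65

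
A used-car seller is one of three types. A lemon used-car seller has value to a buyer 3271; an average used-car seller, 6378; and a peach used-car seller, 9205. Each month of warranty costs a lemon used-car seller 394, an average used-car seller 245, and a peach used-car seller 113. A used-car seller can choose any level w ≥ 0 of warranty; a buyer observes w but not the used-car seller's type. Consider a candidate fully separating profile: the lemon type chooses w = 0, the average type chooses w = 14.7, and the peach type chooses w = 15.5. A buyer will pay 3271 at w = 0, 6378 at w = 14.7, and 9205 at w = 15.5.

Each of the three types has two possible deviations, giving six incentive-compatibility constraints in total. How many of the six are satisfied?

Average (own payoff 6378 − 245×14.7 = 2776.5): to w=0 gives 3271 → profitable ✗; to w=15.5 gives 9205 − 245×15.5 = 5407.5 → profitable ✗.
Peach (own payoff 9205 − 113×15.5 = 7453.5): to w=0 gives 3271 → no gain ✓; to w=14.7 gives 6378 − 113×14.7 = 4716.9 → no gain ✓.
Lemon (own payoff 3271): to w=14.7 gives 6378 − 394×14.7 = 586.2 → no gain ✓; to w=15.5 gives 9205 − 394×15.5 = 3098 → no gain ✓.
4 of the 6 constraints hold; not an equilibrium.

4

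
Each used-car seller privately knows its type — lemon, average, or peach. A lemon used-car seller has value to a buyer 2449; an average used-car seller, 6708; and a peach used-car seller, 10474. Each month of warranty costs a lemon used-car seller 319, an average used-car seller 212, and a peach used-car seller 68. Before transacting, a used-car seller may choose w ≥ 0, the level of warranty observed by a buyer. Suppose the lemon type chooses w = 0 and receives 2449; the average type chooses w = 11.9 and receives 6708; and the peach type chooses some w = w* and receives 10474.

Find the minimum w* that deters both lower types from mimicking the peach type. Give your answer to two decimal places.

Lemon type (on-path payoff 2449) won't mimic when 2449 ≥ 10474 − 319·w*, i.e. w* ≥ 25.16.
Average type (on-path payoff 6708 − 212×11.9 = 4185.2) won't mimic when 4185.2 ≥ 10474 − 212·w*, i.e. w* ≥ 29.66.
Both must hold, so w* = max(25.16, 29.66) = 29.66. The average type's constraint binds.

29.66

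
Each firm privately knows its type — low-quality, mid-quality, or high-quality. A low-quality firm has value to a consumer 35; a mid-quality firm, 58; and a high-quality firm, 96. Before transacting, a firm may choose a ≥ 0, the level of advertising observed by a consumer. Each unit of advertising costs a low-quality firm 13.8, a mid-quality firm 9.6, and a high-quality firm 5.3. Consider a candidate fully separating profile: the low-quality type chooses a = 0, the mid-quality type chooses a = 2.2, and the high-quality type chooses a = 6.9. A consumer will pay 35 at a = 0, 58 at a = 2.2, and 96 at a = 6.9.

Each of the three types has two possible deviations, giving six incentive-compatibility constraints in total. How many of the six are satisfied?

High-quality (own payoff 96 − 5.3×6.9 = 59.43): to a=0 gives 35 → no gain ✓; to a=2.2 gives 58 − 5.3×2.2 = 46.34 → no gain ✓.
Low-quality (own payoff 35): to a=2.2 gives 58 − 13.8×2.2 = 27.64 → no gain ✓; to a=6.9 gives 96 − 13.8×6.9 = 0.78 → no gain ✓.
Mid-quality (own payoff 58 − 9.6×2.2 = 36.88): to a=0 gives 35 → no gain ✓; to a=6.9 gives 96 − 9.6×6.9 = 29.76 → no gain ✓.
6 of the 6 constraints hold; this profile is a separating equilibrium.

6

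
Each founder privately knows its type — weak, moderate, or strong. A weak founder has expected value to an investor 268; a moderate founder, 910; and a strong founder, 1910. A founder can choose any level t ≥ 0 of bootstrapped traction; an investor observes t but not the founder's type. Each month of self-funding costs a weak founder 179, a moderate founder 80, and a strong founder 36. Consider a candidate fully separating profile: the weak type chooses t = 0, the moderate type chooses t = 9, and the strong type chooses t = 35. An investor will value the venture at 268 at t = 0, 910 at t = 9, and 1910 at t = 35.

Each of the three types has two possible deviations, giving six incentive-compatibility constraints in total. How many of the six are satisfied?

Weak (own payoff 268): to t=9 gives 910 − 179×9 = -701 → no gain ✓; to t=35 gives 1910 − 179×35 = -4355 → no gain ✓.
Moderate (own payoff 910 − 80×9 = 190): to t=0 gives 268 → profitable ✗; to t=35 gives 1910 − 80×35 = -890 → no gain ✓.
Strong (own payoff 1910 − 36×35 = 650): to t=0 gives 268 → no gain ✓; to t=9 gives 910 − 36×9 = 586 → no gain ✓.
5 of the 6 constraints hold; not an equilibrium.

5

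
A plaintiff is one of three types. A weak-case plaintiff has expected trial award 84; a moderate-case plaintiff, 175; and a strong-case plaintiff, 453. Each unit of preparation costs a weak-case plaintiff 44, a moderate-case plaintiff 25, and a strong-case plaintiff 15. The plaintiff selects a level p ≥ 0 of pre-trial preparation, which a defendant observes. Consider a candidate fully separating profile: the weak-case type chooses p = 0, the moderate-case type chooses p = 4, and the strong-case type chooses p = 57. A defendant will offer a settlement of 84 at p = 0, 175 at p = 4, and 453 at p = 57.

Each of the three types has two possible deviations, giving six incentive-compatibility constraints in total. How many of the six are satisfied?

Strong-case (own payoff 453 − 15×57 = -402): to p=0 gives 84 → profitable ✗; to p=4 gives 175 − 15×4 = 115 → profitable ✗.
Weak-case (own payoff 84): to p=4 gives 175 − 44×4 = -1 → no gain ✓; to p=57 gives 453 − 44×57 = -2055 → no gain ✓.
Moderate-case (own payoff 175 − 25×4 = 75): to p=0 gives 84 → profitable ✗; to p=57 gives 453 − 25×57 = -972 → no gain ✓.
3 of the 6 constraints hold; not an equilibrium.

3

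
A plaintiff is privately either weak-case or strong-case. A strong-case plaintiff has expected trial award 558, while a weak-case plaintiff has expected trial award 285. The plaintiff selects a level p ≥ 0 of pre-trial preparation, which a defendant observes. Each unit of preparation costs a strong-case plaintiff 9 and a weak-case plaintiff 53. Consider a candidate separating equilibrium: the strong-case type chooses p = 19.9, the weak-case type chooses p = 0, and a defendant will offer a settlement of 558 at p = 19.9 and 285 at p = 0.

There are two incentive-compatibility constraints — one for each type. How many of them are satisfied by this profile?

Strong-case type: signal → 558 − 9 × 19.9 = 378.9; deviate to 0 → 285. IC holds (378.9 ≥ 285).
Weak-case type: stay at 0 → 285; mimic → 558 − 53 × 19.9 = -496.7. IC holds (285 ≥ -496.7).
2 of 2 constraints hold, so this is a separating equilibrium.

2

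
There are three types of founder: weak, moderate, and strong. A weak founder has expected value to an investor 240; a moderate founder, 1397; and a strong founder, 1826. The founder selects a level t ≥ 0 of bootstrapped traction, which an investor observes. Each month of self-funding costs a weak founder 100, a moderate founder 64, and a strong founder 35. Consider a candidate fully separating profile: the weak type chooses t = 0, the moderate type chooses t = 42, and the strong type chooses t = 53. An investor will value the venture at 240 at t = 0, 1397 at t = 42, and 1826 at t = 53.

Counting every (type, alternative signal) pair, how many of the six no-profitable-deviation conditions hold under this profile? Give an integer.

Strong (own payoff 1826 − 35×53 = -29): to t=0 gives 240 → profitable ✗; to t=42 gives 1397 − 35×42 = -73 → no gain ✓.
Moderate (own payoff 1397 − 64×42 = -1291): to t=0 gives 240 → profitable ✗; to t=53 gives 1826 − 64×53 = -1566 → no gain ✓.
Weak (own payoff 240): to t=42 gives 1397 − 100×42 = -2803 → no gain ✓; to t=53 gives 1826 − 100×53 = -3474 → no gain ✓.
4 of the 6 constraints hold; not an equilibrium.

4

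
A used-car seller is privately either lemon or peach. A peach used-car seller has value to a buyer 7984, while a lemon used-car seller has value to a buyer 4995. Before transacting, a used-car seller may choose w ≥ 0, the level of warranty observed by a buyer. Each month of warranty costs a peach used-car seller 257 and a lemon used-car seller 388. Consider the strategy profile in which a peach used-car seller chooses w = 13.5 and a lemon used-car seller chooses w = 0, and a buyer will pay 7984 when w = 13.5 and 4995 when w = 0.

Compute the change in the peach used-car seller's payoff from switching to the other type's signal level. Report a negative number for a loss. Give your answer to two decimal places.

Playing w = 13.5 the peach used-car seller receives 7984 − 257 × 13.5 = 4514.5.
Deviating to w = 0 yields 4995 instead.
Gain from deviating: 4995 − 4514.5 = 480.50.
The gain is positive, so the peach type's incentive-compatibility constraint is violated — this profile is not a separating equilibrium.

480.50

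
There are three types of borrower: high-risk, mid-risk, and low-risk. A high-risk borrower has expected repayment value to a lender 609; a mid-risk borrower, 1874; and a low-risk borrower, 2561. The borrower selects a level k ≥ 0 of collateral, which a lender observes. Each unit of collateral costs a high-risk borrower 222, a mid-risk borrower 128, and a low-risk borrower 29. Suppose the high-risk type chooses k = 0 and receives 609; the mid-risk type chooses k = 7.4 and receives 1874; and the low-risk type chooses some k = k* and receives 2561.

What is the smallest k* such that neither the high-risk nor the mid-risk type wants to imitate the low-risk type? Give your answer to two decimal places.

12.77

Mid-risk type (on-path payoff 1874 − 128×7.4 = 926.8) won't mimic when 926.8 ≥ 2561 − 128·k*, i.e. k* ≥ 12.77.
High-risk type (on-path payoff 609) won't mimic when 609 ≥ 2561 − 222·k*, i.e. k* ≥ 8.79.
Both must hold, so k* = max(8.79, 12.77) = 12.77. The mid-risk type's constraint binds.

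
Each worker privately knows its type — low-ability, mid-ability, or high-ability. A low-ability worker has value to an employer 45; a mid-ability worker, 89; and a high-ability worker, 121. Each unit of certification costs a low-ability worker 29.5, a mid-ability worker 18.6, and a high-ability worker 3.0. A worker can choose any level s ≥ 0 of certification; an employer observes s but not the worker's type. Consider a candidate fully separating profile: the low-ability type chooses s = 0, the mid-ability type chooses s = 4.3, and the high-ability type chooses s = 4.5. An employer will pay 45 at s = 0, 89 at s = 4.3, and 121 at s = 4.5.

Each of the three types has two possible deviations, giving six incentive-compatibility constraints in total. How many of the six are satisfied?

4

High-ability (own payoff 121 − 3.0×4.5 = 107.5): to s=0 gives 45 → no gain ✓; to s=4.3 gives 89 − 3.0×4.3 = 76.1 → no gain ✓.
Mid-ability (own payoff 89 − 18.6×4.3 = 9.02): to s=0 gives 45 → profitable ✗; to s=4.5 gives 121 − 18.6×4.5 = 37.3 → profitable ✗.
Low-ability (own payoff 45): to s=4.3 gives 89 − 29.5×4.3 = -37.85 → no gain ✓; to s=4.5 gives 121 − 29.5×4.5 = -11.75 → no gain ✓.
4 of the 6 constraints hold; not an equilibrium.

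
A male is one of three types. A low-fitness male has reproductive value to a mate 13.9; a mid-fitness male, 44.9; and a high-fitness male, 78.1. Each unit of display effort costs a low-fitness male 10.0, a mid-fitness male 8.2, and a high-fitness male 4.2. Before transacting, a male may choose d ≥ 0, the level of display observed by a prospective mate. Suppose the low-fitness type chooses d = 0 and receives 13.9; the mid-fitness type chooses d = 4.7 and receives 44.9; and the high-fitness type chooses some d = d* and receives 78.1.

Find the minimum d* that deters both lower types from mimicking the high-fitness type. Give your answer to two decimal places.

8.75

Low-fitness type (on-path payoff 13.9) won't mimic when 13.9 ≥ 78.1 − 10.0·d*, i.e. d* ≥ 6.42.
Mid-fitness type (on-path payoff 44.9 − 8.2×4.7 = 6.36) won't mimic when 6.36 ≥ 78.1 − 8.2·d*, i.e. d* ≥ 8.75.
Both must hold, so d* = max(6.42, 8.75) = 8.75. The mid-fitness type's constraint binds.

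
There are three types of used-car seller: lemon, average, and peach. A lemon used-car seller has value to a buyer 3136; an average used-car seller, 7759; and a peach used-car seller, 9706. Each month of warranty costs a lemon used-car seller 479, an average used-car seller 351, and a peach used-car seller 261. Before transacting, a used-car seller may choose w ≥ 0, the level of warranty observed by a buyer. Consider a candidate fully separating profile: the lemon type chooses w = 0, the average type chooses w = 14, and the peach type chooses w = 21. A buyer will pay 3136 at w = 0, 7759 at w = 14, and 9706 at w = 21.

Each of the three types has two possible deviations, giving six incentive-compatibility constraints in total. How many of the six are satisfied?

Peach (own payoff 9706 − 261×21 = 4225): to w=0 gives 3136 → no gain ✓; to w=14 gives 7759 − 261×14 = 4105 → no gain ✓.
Lemon (own payoff 3136): to w=14 gives 7759 − 479×14 = 1053 → no gain ✓; to w=21 gives 9706 − 479×21 = -353 → no gain ✓.
Average (own payoff 7759 − 351×14 = 2845): to w=0 gives 3136 → profitable ✗; to w=21 gives 9706 − 351×21 = 2335 → no gain ✓.
5 of the 6 constraints hold; not an equilibrium.

5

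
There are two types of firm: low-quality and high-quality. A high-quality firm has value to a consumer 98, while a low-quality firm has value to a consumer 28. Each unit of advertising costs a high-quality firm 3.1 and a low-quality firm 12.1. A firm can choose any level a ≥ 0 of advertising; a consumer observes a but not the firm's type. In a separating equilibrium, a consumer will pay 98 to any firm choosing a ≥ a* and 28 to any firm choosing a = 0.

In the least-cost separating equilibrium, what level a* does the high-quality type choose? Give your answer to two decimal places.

5.79

A low-quality firm choosing a = 0 receives 28.
Imitating at a* instead would pay 98 at cost 12.1·a*, netting 98 − 12.1·a*.
Indifference: 28 = 98 − 12.1·a*, so a* = (98 − 28) / 12.1 ≈ 5.79.
At a* the low-quality type's incentive constraint just binds; the high-quality type strictly prefers a* since its per-unit cost is lower.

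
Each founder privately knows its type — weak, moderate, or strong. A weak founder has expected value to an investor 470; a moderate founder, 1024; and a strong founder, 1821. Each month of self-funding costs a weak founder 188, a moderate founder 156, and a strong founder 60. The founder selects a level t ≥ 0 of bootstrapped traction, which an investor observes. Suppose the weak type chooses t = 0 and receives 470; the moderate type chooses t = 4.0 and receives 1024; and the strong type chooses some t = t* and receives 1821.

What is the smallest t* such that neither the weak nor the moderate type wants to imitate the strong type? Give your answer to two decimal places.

9.11

Weak type (on-path payoff 470) won't mimic when 470 ≥ 1821 − 188·t*, i.e. t* ≥ 7.19.
Moderate type (on-path payoff 1024 − 156×4.0 = 400) won't mimic when 400 ≥ 1821 − 156·t*, i.e. t* ≥ 9.11.
Both must hold, so t* = max(7.19, 9.11) = 9.11. The moderate type's constraint binds.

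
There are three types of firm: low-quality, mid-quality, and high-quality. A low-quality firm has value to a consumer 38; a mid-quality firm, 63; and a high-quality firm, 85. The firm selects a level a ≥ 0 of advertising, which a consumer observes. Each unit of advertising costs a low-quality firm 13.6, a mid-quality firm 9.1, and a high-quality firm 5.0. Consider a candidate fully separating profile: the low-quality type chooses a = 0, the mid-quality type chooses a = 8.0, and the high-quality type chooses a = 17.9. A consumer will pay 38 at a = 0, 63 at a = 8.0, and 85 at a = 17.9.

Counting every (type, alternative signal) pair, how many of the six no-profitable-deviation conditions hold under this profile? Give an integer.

3

Mid-quality (own payoff 63 − 9.1×8.0 = -9.8): to a=0 gives 38 → profitable ✗; to a=17.9 gives 85 − 9.1×17.9 = -77.89 → no gain ✓.
High-quality (own payoff 85 − 5.0×17.9 = -4.5): to a=0 gives 38 → profitable ✗; to a=8.0 gives 63 − 5.0×8.0 = 23 → profitable ✗.
Low-quality (own payoff 38): to a=8.0 gives 63 − 13.6×8.0 = -45.8 → no gain ✓; to a=17.9 gives 85 − 13.6×17.9 = -158.44 → no gain ✓.
3 of the 6 constraints hold; not an equilibrium.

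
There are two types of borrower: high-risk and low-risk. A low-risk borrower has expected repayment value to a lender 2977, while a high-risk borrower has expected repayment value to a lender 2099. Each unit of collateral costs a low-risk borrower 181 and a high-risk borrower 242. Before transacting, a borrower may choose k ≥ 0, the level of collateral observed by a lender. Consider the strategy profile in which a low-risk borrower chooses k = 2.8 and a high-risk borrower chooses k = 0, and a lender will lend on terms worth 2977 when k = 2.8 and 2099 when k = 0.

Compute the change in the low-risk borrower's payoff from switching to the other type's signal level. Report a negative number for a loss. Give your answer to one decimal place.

Playing k = 2.8 the low-risk borrower receives 2977 − 181 × 2.8 = 2470.2.
Deviating to k = 0 yields 2099 instead.
Gain from deviating: 2099 − 2470.2 = -371.2.
The gain is negative, so the low-risk type's incentive-compatibility constraint is satisfied.

-371.2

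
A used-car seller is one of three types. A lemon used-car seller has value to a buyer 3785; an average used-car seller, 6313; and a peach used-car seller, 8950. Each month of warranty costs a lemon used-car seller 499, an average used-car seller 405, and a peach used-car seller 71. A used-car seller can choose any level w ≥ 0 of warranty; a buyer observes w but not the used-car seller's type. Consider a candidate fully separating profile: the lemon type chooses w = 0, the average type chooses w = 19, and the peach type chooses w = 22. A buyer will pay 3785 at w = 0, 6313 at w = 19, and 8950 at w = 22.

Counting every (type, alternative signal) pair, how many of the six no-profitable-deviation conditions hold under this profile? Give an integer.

Average (own payoff 6313 − 405×19 = -1382): to w=0 gives 3785 → profitable ✗; to w=22 gives 8950 − 405×22 = 40 → profitable ✗.
Lemon (own payoff 3785): to w=19 gives 6313 − 499×19 = -3168 → no gain ✓; to w=22 gives 8950 − 499×22 = -2028 → no gain ✓.
Peach (own payoff 8950 − 71×22 = 7388): to w=0 gives 3785 → no gain ✓; to w=19 gives 6313 − 71×19 = 4964 → no gain ✓.
4 of the 6 constraints hold; not an equilibrium.

4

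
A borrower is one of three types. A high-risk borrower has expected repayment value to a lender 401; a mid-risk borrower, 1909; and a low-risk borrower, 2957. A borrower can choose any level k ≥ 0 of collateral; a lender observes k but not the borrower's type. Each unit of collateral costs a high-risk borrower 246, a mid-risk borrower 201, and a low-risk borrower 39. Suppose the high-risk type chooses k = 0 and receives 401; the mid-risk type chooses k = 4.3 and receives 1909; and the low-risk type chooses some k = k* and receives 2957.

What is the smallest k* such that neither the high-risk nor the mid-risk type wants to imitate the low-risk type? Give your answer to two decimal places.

10.39

Mid-risk type (on-path payoff 1909 − 201×4.3 = 1044.7) won't mimic when 1044.7 ≥ 2957 − 201·k*, i.e. k* ≥ 9.51.
High-risk type (on-path payoff 401) won't mimic when 401 ≥ 2957 − 246·k*, i.e. k* ≥ 10.39.
Both must hold, so k* = max(10.39, 9.51) = 10.39. The high-risk type's constraint binds.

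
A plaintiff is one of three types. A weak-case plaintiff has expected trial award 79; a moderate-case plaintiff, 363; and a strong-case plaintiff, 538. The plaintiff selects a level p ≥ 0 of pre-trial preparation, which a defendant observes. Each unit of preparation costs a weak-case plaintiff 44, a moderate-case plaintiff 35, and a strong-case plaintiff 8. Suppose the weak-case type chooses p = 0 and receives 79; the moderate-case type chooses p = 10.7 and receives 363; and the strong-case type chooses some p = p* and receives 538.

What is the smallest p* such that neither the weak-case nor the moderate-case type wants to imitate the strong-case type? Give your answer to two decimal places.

15.70

Moderate-case type (on-path payoff 363 − 35×10.7 = -11.5) won't mimic when -11.5 ≥ 538 − 35·p*, i.e. p* ≥ 15.70.
Weak-case type (on-path payoff 79) won't mimic when 79 ≥ 538 − 44·p*, i.e. p* ≥ 10.43.
Both must hold, so p* = max(10.43, 15.70) = 15.70. The moderate-case type's constraint binds.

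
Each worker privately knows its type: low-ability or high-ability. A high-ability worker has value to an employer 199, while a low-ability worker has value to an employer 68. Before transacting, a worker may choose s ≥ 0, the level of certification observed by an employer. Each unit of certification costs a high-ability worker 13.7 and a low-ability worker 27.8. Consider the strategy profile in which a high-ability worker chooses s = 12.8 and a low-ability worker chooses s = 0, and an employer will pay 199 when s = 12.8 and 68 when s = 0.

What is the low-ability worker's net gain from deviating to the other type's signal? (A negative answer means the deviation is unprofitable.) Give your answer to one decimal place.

-224.8

Playing s = 0 the low-ability worker receives 68.
Deviating to s = 12.8 brings payment 199 at cost 27.8 × 12.8 = 355.84, netting -156.84.
Gain from deviating: -156.84 − 68 = -224.84, i.e. -224.8 to one decimal place.
The gain is negative, so the low-ability type's incentive-compatibility constraint is satisfied.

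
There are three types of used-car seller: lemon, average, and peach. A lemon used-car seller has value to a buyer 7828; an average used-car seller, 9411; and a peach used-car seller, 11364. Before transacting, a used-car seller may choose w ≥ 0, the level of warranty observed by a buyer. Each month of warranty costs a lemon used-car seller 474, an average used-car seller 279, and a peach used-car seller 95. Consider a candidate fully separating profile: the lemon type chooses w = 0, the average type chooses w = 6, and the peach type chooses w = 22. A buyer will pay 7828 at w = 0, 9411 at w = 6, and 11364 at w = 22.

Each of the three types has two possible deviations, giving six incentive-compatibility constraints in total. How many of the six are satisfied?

Peach (own payoff 11364 − 95×22 = 9274): to w=0 gives 7828 → no gain ✓; to w=6 gives 9411 − 95×6 = 8841 → no gain ✓.
Average (own payoff 9411 − 279×6 = 7737): to w=0 gives 7828 → profitable ✗; to w=22 gives 11364 − 279×22 = 5226 → no gain ✓.
Lemon (own payoff 7828): to w=6 gives 9411 − 474×6 = 6567 → no gain ✓; to w=22 gives 11364 − 474×22 = 936 → no gain ✓.
5 of the 6 constraints hold; not an equilibrium.

5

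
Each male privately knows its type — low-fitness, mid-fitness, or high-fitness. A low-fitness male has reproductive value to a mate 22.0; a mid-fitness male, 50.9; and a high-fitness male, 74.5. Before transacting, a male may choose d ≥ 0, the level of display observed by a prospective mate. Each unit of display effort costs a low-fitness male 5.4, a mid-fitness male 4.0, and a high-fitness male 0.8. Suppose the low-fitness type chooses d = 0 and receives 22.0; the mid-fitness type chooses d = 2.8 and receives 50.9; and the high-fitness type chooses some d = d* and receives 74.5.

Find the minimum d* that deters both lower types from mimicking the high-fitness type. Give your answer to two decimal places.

Low-fitness type (on-path payoff 22.0) won't mimic when 22.0 ≥ 74.5 − 5.4·d*, i.e. d* ≥ 9.72.
Mid-fitness type (on-path payoff 50.9 − 4.0×2.8 = 39.7) won't mimic when 39.7 ≥ 74.5 − 4.0·d*, i.e. d* ≥ 8.70.
Both must hold, so d* = max(9.72, 8.70) = 9.72. The low-fitness type's constraint binds.

9.72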